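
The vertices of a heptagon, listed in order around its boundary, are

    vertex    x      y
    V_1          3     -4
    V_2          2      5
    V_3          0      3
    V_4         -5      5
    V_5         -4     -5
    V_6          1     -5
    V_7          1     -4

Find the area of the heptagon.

V_1→V_2: (3)(5) − (2)(-4) = 23
V_2→V_3: (2)(3) − (0)(5) = 6
V_3→V_4: (0)(5) − (-5)(3) = 15
V_4→V_5: (-5)(-5) − (-4)(5) = 45
V_5→V_6: (-4)(-5) − (1)(-5) = 25
V_6→V_7: (1)(-4) − (1)(-5) = 1
V_7→V_1: (1)(-4) − (3)(-4) = 8
Σ = 123
Area = |Σ|/2 = 61.5.

61.5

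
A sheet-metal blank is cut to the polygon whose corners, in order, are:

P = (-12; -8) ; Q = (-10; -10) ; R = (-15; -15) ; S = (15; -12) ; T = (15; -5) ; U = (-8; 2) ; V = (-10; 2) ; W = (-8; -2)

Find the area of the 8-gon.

Apply Gauss's area formula: 2A = Σ (x_i·y_{i+1} − x_{i+1}·y_i), indices taken mod 8.
P→Q: (-12)(-10) − (-10)(-8) = 40
Q→R: (-10)(-15) − (-15)(-10) = 0
R→S: (-15)(-12) − (15)(-15) = 405
S→T: (15)(-5) − (15)(-12) = 105
T→U: (15)(2) − (-8)(-5) = -10
U→V: (-8)(2) − (-10)(2) = 4
V→W: (-10)(-2) − (-8)(2) = 36
W→P: (-8)(-8) − (-12)(-2) = 40
Σ = 620
Area = |Σ|/2 = 310.

310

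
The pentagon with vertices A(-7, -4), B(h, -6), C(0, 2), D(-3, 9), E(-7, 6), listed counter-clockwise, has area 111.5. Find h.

10

The doubled signed area Σ (x_i y_{i+1} − x_{i+1} y_i) is linear in h.
With h=0 it equals 163; the coefficient of h is 6 (from the two edges through B).
So 6·h + 163 = 2·111.5 = 223 ⇒ h = 10.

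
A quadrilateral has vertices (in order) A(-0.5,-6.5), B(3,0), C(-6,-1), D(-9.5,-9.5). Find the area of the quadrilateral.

Apply the shoelace (surveyor's) formula: 2A = Σ (x_i·y_{i+1} − x_{i+1}·y_i), indices taken mod 4.
Σ = (19.5) + (-3) + (47.5) + (57) = 121
Area = |Σ|/2 = 60.5.

60.5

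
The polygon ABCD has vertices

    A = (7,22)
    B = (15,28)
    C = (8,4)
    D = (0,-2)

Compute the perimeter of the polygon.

70

|AB| = √((8)² + (6)²) = √100 = 10
|BC| = √((-7)² + (-24)²) = √625 = 25
|CD| = √((-8)² + (-6)²) = √100 = 10
|DA| = √((7)² + (24)²) = √625 = 25
Perimeter = 10 + 25 + 10 + 25 = 70.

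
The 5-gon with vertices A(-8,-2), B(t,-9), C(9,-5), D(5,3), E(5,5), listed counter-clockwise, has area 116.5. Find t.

4

The doubled signed area Σ (x_i y_{i+1} − x_{i+1} y_i) is linear in t.
With t=0 it equals 245; the coefficient of t is -3 (from the two edges through B).
So -3·t + 245 = 2·116.5 = 233 ⇒ t = 4.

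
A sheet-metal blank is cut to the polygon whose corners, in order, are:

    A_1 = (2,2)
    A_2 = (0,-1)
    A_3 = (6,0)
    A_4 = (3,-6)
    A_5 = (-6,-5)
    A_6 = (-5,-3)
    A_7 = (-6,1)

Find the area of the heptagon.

63.5

Σ = (-2) + (6) + (-36) + (-51) + (-7) + (-23) + (-14) = -127
Area = |Σ|/2 = 63.5.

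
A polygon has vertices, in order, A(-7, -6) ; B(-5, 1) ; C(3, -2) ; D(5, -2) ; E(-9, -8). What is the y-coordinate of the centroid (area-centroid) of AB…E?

Apply Gauss's area formula. First the cross-terms c_i = x_i·y_{i+1} − x_{i+1}·y_i:
  -37, 7, 4, -58, -2  ⇒  2A = -86, A = -43.
Then Σ (y_i + y_{i+1})·c_i = 770, so ȳ = 770 / (6·(-43)) = -385/129.

-385/129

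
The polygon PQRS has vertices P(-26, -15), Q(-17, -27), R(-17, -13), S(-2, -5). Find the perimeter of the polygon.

|PQ| = √((9)² + (-12)²) = √225 = 15
|QR| = √((0)² + (14)²) = √196 = 14
|RS| = √((15)² + (8)²) = √289 = 17
|SP| = √((-24)² + (-10)²) = √676 = 26
Perimeter = 15 + 14 + 17 + 26 = 72.

72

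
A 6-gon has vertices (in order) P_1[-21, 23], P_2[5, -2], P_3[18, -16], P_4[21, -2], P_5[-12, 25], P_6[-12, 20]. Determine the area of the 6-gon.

Apply the surveyor's formula: 2A = Σ (x_i·y_{i+1} − x_{i+1}·y_i), indices taken mod 6.
Σ = (-73) + (-44) + (300) + (501) + (60) + (144) = 888
Area = |Σ|/2 = 444.

444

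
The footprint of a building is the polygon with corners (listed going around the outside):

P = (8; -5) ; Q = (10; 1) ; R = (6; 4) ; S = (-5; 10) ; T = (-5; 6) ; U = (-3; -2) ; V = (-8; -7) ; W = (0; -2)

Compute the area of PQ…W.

128.5

Apply the shoelace formula: 2A = Σ (x_i·y_{i+1} − x_{i+1}·y_i), indices taken mod 8.
Σ = (58) + (34) + (80) + (20) + (28) + (5) + (16) + (16) = 257
Area = |Σ|/2 = 128.5.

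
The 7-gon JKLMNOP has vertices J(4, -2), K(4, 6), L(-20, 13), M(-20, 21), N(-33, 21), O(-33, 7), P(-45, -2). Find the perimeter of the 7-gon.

|JK| = √((0)² + (8)²) = √64 = 8
|KL| = √((-24)² + (7)²) = √625 = 25
|LM| = √((0)² + (8)²) = √64 = 8
|MN| = √((-13)² + (0)²) = √169 = 13
|NO| = √((0)² + (-14)²) = √196 = 14
|OP| = √((-12)² + (-9)²) = √225 = 15
|PJ| = √((49)² + (0)²) = √2401 = 49
Perimeter = 8 + 25 + 8 + 13 + 14 + 15 + 49 = 132.

132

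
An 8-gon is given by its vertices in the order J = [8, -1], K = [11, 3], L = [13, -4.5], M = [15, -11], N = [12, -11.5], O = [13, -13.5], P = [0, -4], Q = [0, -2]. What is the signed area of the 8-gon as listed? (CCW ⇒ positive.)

Apply Gauss's area formula: 2A = Σ (x_i·y_{i+1} − x_{i+1}·y_i), indices taken mod 8.
J→K: (8)(3) − (11)(-1) = 35
K→L: (11)(-4.5) − (13)(3) = -88.5
L→M: (13)(-11) − (15)(-4.5) = -75.5
M→N: (15)(-11.5) − (12)(-11) = -40.5
N→O: (12)(-13.5) − (13)(-11.5) = -12.5
O→P: (13)(-4) − (0)(-13.5) = -52
P→Q: (0)(-2) − (0)(-4) = 0
Q→J: (0)(-1) − (8)(-2) = 16
Σ = -218
Signed area = Σ/2 = -109 (negative ⇒ clockwise traversal).

-109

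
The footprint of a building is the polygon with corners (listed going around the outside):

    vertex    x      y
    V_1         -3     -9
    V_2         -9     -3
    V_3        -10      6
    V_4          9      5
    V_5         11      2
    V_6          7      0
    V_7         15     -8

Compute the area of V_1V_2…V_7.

263

Apply the surveyor's formula: 2A = Σ (x_i·y_{i+1} − x_{i+1}·y_i), indices taken mod 7.
V_1→V_2: (-3)(-3) − (-9)(-9) = -72
V_2→V_3: (-9)(6) − (-10)(-3) = -84
V_3→V_4: (-10)(5) − (9)(6) = -104
V_4→V_5: (9)(2) − (11)(5) = -37
V_5→V_6: (11)(0) − (7)(2) = -14
V_6→V_7: (7)(-8) − (15)(0) = -56
V_7→V_1: (15)(-9) − (-3)(-8) = -159
Σ = -526
Area = |Σ|/2 = 263.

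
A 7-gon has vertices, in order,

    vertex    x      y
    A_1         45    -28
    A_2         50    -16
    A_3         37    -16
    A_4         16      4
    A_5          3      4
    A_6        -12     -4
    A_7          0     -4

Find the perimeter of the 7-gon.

148

|A_1A_2| = √((5)² + (12)²) = √169 = 13
|A_2A_3| = √((-13)² + (0)²) = √169 = 13
|A_3A_4| = √((-21)² + (20)²) = √841 = 29
|A_4A_5| = √((-13)² + (0)²) = √169 = 13
|A_5A_6| = √((-15)² + (-8)²) = √289 = 17
|A_6A_7| = √((12)² + (0)²) = √144 = 12
|A_7A_1| = √((45)² + (-24)²) = √2601 = 51
Perimeter = 13 + 13 + 29 + 13 + 17 + 12 + 51 = 148.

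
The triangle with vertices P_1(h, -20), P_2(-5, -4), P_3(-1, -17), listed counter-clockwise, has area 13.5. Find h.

Write out the shoelace sum; only the two edges meeting at P_1 involve h:
2·Area = [((-1)·(-20) − h·(-17)) + (h·(-4) − (-5)·(-20))] + 81
       = 13·h + 1 = 27
⇒ h = 2.

2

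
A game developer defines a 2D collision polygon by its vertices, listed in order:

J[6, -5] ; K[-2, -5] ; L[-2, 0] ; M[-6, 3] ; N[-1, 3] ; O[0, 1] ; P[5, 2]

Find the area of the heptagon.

57

Cross-terms: -40, -10, -6, -15, -1, -5, -37  ⇒  Σ = -114
Area = |Σ|/2 = 57.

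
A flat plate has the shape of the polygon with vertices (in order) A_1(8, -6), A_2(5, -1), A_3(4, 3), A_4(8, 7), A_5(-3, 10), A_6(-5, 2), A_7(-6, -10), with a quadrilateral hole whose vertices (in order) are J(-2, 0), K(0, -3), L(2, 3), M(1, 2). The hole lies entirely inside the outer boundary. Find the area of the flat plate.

175.5

Outer boundary:
Apply the shoelace formula: 2A = Σ (x_i·y_{i+1} − x_{i+1}·y_i), indices taken mod 7.
Σ = (22) + (19) + (4) + (101) + (44) + (62) + (116) = 368
Area = |Σ|/2 = 184.
Hole:
Σ = (6) + (6) + (1) + (4) = 17
Area = |Σ|/2 = 8.5.
Net area = 184 − 8.5 = 175.5.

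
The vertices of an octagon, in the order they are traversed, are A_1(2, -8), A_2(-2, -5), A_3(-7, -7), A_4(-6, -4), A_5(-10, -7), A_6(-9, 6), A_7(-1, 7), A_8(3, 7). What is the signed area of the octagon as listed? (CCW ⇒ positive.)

-152.5

Σ = (-26) + (-21) + (-14) + (2) + (-123) + (-57) + (-28) + (-38) = -305
Signed area = Σ/2 = -152.5 (negative ⇒ clockwise traversal).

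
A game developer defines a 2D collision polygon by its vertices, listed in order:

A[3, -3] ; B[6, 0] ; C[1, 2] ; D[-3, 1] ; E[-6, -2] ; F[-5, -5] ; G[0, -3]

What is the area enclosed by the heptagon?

Apply the shoelace formula: 2A = Σ (x_i·y_{i+1} − x_{i+1}·y_i), indices taken mod 7.
Σ = (18) + (12) + (7) + (12) + (20) + (15) + (9) = 93
Area = |Σ|/2 = 46.5.

46.5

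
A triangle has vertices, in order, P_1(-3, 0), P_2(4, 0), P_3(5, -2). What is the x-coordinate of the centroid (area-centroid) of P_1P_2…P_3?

Apply the shoelace (surveyor's) formula. First the cross-terms c_i = x_i·y_{i+1} − x_{i+1}·y_i:
  0, -8, -6  ⇒  2A = -14, A = -7.
Then Σ (x_i + x_{i+1})·c_i = -84, so x̄ = -84 / (6·(-7)) = 2.

2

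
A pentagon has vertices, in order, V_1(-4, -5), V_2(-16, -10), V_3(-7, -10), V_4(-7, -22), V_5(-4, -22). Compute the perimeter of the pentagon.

|V_1V_2| = √((-12)² + (-5)²) = √169 = 13
|V_2V_3| = √((9)² + (0)²) = √81 = 9
|V_3V_4| = √((0)² + (-12)²) = √144 = 12
|V_4V_5| = √((3)² + (0)²) = √9 = 3
|V_5V_1| = √((0)² + (17)²) = √289 = 17
Perimeter = 13 + 9 + 12 + 3 + 17 = 54.

54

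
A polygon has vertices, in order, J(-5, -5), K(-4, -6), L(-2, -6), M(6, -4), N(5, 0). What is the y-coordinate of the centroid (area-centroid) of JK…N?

-649/183

Apply Gauss's area formula. First the cross-terms c_i = x_i·y_{i+1} − x_{i+1}·y_i:
  10, 12, 44, 20, -25  ⇒  2A = 61, A = 30.5.
Then Σ (y_i + y_{i+1})·c_i = -649, so ȳ = -649 / (6·30.5) = -649/183.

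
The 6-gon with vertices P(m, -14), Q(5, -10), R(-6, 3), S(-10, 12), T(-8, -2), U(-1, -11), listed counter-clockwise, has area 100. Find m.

1

The doubled signed area Σ (x_i y_{i+1} − x_{i+1} y_i) is linear in m.
With m=0 it equals 199; the coefficient of m is 1 (from the two edges through P).
So 1·m + 199 = 2·100 = 200 ⇒ m = 1.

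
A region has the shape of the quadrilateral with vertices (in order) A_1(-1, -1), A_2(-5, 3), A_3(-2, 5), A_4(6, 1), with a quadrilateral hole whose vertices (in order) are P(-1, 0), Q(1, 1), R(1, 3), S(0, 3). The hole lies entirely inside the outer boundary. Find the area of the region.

28.5

Outer boundary:
Apply the shoelace (surveyor's) formula: 2A = Σ (x_i·y_{i+1} − x_{i+1}·y_i), indices taken mod 4.
Cross-terms: -8, -19, -32, -5  ⇒  Σ = -64
Area = |Σ|/2 = 32.
Hole:
Σ = (-1) + (2) + (3) + (3) = 7
Area = |Σ|/2 = 3.5.
Net area = 32 − 3.5 = 28.5.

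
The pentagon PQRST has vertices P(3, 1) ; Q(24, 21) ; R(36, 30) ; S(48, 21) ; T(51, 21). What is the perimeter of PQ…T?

|PQ| = √((21)² + (20)²) = √841 = 29
|QR| = √((12)² + (9)²) = √225 = 15
|RS| = √((12)² + (-9)²) = √225 = 15
|ST| = √((3)² + (0)²) = √9 = 3
|TP| = √((-48)² + (-20)²) = √2704 = 52
Perimeter = 29 + 15 + 15 + 3 + 52 = 114.

114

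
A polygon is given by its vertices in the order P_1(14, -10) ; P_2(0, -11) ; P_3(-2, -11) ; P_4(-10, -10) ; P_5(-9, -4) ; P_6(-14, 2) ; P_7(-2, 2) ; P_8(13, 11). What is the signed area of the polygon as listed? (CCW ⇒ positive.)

Apply the surveyor's formula: 2A = Σ (x_i·y_{i+1} − x_{i+1}·y_i), indices taken mod 8.
Σ = (-154) + (-22) + (-90) + (-50) + (-74) + (-24) + (-48) + (-284) = -746
Signed area = Σ/2 = -373 (negative ⇒ clockwise traversal).

-373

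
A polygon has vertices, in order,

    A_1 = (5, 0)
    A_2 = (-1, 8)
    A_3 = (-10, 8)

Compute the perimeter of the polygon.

36

|A_1A_2| = √((-6)² + (8)²) = √100 = 10
|A_2A_3| = √((-9)² + (0)²) = √81 = 9
|A_3A_1| = √((15)² + (-8)²) = √289 = 17
Perimeter = 10 + 9 + 17 = 36.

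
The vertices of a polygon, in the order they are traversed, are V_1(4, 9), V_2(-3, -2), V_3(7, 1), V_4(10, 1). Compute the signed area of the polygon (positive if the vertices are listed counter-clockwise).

Apply the surveyor's formula: 2A = Σ (x_i·y_{i+1} − x_{i+1}·y_i), indices taken mod 4.
Σ = (19) + (11) + (-3) + (86) = 113
Signed area = Σ/2 = 56.5 (positive ⇒ counter-clockwise traversal).

56.5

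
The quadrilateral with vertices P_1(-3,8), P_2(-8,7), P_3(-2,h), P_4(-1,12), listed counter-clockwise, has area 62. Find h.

-9

Write out the shoelace sum; only the two edges meeting at P_3 involve h:
2·Area = [((-8)·h − (-2)·7) + ((-2)·12 − (-1)·h)] + 71
       = -7·h + 61 = 124
⇒ h = -9.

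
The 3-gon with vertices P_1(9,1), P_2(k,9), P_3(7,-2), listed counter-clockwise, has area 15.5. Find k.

4

Write out the shoelace sum; only the two edges meeting at P_2 involve k:
2·Area = [(9·9 − k·1) + (k·(-2) − 7·9)] + 25
       = -3·k + 43 = 31
⇒ k = 4.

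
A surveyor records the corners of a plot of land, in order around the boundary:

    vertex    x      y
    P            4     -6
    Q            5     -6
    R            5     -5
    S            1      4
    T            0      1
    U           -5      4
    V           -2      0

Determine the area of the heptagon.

31

Σ = (6) + (5) + (25) + (1) + (5) + (8) + (12) = 62
Area = |Σ|/2 = 31.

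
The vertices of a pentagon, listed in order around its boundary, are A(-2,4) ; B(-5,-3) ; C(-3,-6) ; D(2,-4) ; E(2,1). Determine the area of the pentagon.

45.5

Cross-terms: 26, 21, 24, 10, 10  ⇒  Σ = 91
Area = |Σ|/2 = 45.5.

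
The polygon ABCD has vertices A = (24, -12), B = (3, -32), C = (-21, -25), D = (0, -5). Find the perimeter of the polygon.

|AB| = √((-21)² + (-20)²) = √841 = 29
|BC| = √((-24)² + (7)²) = √625 = 25
|CD| = √((21)² + (20)²) = √841 = 29
|DA| = √((24)² + (-7)²) = √625 = 25
Perimeter = 29 + 25 + 29 + 25 = 108.

108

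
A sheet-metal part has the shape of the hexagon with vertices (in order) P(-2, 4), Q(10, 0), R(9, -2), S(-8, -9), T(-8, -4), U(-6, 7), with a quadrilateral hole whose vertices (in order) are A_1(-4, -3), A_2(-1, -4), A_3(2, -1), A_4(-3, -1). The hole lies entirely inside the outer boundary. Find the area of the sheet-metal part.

132.5

Outer boundary:
Apply the shoelace formula: 2A = Σ (x_i·y_{i+1} − x_{i+1}·y_i), indices taken mod 6.
Σ = (-40) + (-20) + (-97) + (-40) + (-80) + (-10) = -287
Area = |Σ|/2 = 143.5.
Hole:
Apply the shoelace (surveyor's) formula: 2A = Σ (x_i·y_{i+1} − x_{i+1}·y_i), indices taken mod 4.
A_1→A_2: (-4)(-4) − (-1)(-3) = 13
A_2→A_3: (-1)(-1) − (2)(-4) = 9
A_3→A_4: (2)(-1) − (-3)(-1) = -5
A_4→A_1: (-3)(-3) − (-4)(-1) = 5
Σ = 22
Area = |Σ|/2 = 11.
Net area = 143.5 − 11 = 132.5.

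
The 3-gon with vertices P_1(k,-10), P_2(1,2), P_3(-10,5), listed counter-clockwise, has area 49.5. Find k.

12

Write out the shoelace sum; only the two edges meeting at P_1 involve k:
2·Area = [((-10)·(-10) − k·5) + (k·2 − 1·(-10))] + 25
       = -3·k + 135 = 99
⇒ k = 12.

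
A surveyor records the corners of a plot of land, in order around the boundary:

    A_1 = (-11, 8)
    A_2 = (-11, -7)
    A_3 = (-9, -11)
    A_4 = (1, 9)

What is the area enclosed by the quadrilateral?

Apply Gauss's area formula: 2A = Σ (x_i·y_{i+1} − x_{i+1}·y_i), indices taken mod 4.
A_1→A_2: (-11)(-7) − (-11)(8) = 165
A_2→A_3: (-11)(-11) − (-9)(-7) = 58
A_3→A_4: (-9)(9) − (1)(-11) = -70
A_4→A_1: (1)(8) − (-11)(9) = 107
Σ = 260
Area = |Σ|/2 = 130.

130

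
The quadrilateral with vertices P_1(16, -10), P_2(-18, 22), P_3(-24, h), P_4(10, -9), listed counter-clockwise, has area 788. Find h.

Write out the shoelace sum; only the two edges meeting at P_3 involve h:
2·Area = [((-18)·h − (-24)·22) + ((-24)·(-9) − 10·h)] + 216
       = -28·h + 960 = 1576
⇒ h = -22.

-22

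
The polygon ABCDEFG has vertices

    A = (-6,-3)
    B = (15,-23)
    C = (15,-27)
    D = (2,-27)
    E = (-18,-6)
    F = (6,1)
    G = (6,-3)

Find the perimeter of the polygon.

|AB| = √((21)² + (-20)²) = √841 = 29
|BC| = √((0)² + (-4)²) = √16 = 4
|CD| = √((-13)² + (0)²) = √169 = 13
|DE| = √((-20)² + (21)²) = √841 = 29
|EF| = √((24)² + (7)²) = √625 = 25
|FG| = √((0)² + (-4)²) = √16 = 4
|GA| = √((-12)² + (0)²) = √144 = 12
Perimeter = 29 + 4 + 13 + 29 + 25 + 4 + 12 = 116.

116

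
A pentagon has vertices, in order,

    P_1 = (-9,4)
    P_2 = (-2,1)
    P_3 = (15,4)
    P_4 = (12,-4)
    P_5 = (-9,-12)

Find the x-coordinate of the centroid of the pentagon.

Apply the surveyor's formula. First the cross-terms c_i = x_i·y_{i+1} − x_{i+1}·y_i:
  -1, -23, -108, -180, -144  ⇒  2A = -456, A = -228.
Then Σ (x_i + x_{i+1})·c_i = -1152, so x̄ = -1152 / (6·(-228)) = 16/19.

16/19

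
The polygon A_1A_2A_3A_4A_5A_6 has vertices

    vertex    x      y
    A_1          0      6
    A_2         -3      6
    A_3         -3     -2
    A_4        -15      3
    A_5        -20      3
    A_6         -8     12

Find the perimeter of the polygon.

|A_1A_2| = √((-3)² + (0)²) = √9 = 3
|A_2A_3| = √((0)² + (-8)²) = √64 = 8
|A_3A_4| = √((-12)² + (5)²) = √169 = 13
|A_4A_5| = √((-5)² + (0)²) = √25 = 5
|A_5A_6| = √((12)² + (9)²) = √225 = 15
|A_6A_1| = √((8)² + (-6)²) = √100 = 10
Perimeter = 3 + 8 + 13 + 5 + 15 + 10 = 54.

54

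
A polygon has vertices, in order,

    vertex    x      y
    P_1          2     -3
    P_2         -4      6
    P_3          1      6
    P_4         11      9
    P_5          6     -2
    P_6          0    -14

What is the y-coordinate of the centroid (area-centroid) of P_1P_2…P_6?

Apply Gauss's area formula. First the cross-terms c_i = x_i·y_{i+1} − x_{i+1}·y_i:
  0, -30, -57, -76, -84, 28  ⇒  2A = -219, A = -109.5.
Then Σ (y_i + y_{i+1})·c_i = -879, so ȳ = -879 / (6·(-109.5)) = 293/219.

293/219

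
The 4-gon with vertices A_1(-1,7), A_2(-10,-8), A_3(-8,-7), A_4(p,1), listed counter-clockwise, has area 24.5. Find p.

-2

The doubled signed area Σ (x_i y_{i+1} − x_{i+1} y_i) is linear in p.
With p=0 it equals 77; the coefficient of p is 14 (from the two edges through A_4).
So 14·p + 77 = 2·24.5 = 49 ⇒ p = -2.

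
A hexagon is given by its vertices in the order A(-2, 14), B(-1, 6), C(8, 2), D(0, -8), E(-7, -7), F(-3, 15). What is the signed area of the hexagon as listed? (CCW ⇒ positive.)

-153

Apply the shoelace (surveyor's) formula: 2A = Σ (x_i·y_{i+1} − x_{i+1}·y_i), indices taken mod 6.
Σ = (2) + (-50) + (-64) + (-56) + (-126) + (-12) = -306
Signed area = Σ/2 = -153 (negative ⇒ clockwise traversal).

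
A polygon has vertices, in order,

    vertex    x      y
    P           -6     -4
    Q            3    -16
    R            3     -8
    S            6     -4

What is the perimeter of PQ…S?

|PQ| = √((9)² + (-12)²) = √225 = 15
|QR| = √((0)² + (8)²) = √64 = 8
|RS| = √((3)² + (4)²) = √25 = 5
|SP| = √((-12)² + (0)²) = √144 = 12
Perimeter = 15 + 8 + 5 + 12 = 40.

40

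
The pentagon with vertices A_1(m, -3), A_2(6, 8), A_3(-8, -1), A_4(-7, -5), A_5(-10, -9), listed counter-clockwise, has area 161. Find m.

Write out the shoelace sum; only the two edges meeting at A_1 involve m:
2·Area = [((-10)·(-3) − m·(-9)) + (m·8 − 6·(-3))] + 104
       = 17·m + 152 = 322
⇒ m = 10.

10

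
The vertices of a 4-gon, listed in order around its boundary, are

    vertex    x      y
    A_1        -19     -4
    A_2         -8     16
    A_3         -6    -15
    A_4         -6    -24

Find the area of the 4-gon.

249

Apply the shoelace (surveyor's) formula: 2A = Σ (x_i·y_{i+1} − x_{i+1}·y_i), indices taken mod 4.
A_1→A_2: (-19)(16) − (-8)(-4) = -336
A_2→A_3: (-8)(-15) − (-6)(16) = 216
A_3→A_4: (-6)(-24) − (-6)(-15) = 54
A_4→A_1: (-6)(-4) − (-19)(-24) = -432
Σ = -498
Area = |Σ|/2 = 249.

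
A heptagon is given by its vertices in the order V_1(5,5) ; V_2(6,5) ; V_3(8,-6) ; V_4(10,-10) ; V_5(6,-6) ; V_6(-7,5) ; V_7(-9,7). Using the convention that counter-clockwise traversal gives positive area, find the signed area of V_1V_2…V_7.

Apply the shoelace formula: 2A = Σ (x_i·y_{i+1} − x_{i+1}·y_i), indices taken mod 7.
Σ = (-5) + (-76) + (-20) + (0) + (-12) + (-4) + (-80) = -197
Signed area = Σ/2 = -98.5 (negative ⇒ clockwise traversal).

-98.5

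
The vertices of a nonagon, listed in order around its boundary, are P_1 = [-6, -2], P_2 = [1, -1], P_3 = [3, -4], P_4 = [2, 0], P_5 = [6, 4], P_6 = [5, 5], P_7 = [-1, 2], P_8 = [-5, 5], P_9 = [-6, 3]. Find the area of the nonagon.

Apply the shoelace formula: 2A = Σ (x_i·y_{i+1} − x_{i+1}·y_i), indices taken mod 9.
Σ = (8) + (-1) + (8) + (8) + (10) + (15) + (5) + (15) + (30) = 98
Area = |Σ|/2 = 49.

49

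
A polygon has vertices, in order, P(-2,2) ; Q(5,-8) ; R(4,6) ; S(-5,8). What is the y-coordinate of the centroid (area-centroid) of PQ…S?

Apply the shoelace (surveyor's) formula. First the cross-terms c_i = x_i·y_{i+1} − x_{i+1}·y_i:
  6, 62, 62, 6  ⇒  2A = 136, A = 68.
Then Σ (y_i + y_{i+1})·c_i = 768, so ȳ = 768 / (6·68) = 32/17.

32/17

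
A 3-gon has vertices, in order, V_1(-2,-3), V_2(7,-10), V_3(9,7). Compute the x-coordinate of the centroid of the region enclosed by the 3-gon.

14/3

Apply Gauss's area formula. First the cross-terms c_i = x_i·y_{i+1} − x_{i+1}·y_i:
  41, 139, -13  ⇒  2A = 167, A = 83.5.
Then Σ (x_i + x_{i+1})·c_i = 2338, so x̄ = 2338 / (6·83.5) = 14/3.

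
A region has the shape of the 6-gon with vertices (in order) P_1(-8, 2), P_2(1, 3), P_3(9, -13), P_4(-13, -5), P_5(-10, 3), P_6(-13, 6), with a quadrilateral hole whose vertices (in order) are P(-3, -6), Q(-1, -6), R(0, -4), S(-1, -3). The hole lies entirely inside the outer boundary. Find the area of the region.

179.5

Outer boundary:
Apply the shoelace (surveyor's) formula: 2A = Σ (x_i·y_{i+1} − x_{i+1}·y_i), indices taken mod 6.
P_1→P_2: (-8)(3) − (1)(2) = -26
P_2→P_3: (1)(-13) − (9)(3) = -40
P_3→P_4: (9)(-5) − (-13)(-13) = -214
P_4→P_5: (-13)(3) − (-10)(-5) = -89
P_5→P_6: (-10)(6) − (-13)(3) = -21
P_6→P_1: (-13)(2) − (-8)(6) = 22
Σ = -368
Area = |Σ|/2 = 184.
Hole:
Σ = (12) + (4) + (-4) + (-3) = 9
Area = |Σ|/2 = 4.5.
Net area = 184 − 4.5 = 179.5.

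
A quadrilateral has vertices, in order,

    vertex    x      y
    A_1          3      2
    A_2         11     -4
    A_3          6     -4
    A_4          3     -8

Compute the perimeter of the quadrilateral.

30

|A_1A_2| = √((8)² + (-6)²) = √100 = 10
|A_2A_3| = √((-5)² + (0)²) = √25 = 5
|A_3A_4| = √((-3)² + (-4)²) = √25 = 5
|A_4A_1| = √((0)² + (10)²) = √100 = 10
Perimeter = 10 + 5 + 5 + 10 = 30.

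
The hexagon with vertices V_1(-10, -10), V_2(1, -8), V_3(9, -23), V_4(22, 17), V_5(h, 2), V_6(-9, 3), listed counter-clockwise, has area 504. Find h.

-2

The doubled signed area Σ (x_i y_{i+1} − x_{i+1} y_i) is linear in h.
With h=0 it equals 980; the coefficient of h is -14 (from the two edges through V_5).
So -14·h + 980 = 2·504 = 1008 ⇒ h = -2.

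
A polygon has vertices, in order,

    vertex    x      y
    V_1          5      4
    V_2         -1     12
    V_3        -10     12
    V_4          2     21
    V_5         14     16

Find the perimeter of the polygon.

|V_1V_2| = √((-6)² + (8)²) = √100 = 10
|V_2V_3| = √((-9)² + (0)²) = √81 = 9
|V_3V_4| = √((12)² + (9)²) = √225 = 15
|V_4V_5| = √((12)² + (-5)²) = √169 = 13
|V_5V_1| = √((-9)² + (-12)²) = √225 = 15
Perimeter = 10 + 9 + 15 + 13 + 15 = 62.

62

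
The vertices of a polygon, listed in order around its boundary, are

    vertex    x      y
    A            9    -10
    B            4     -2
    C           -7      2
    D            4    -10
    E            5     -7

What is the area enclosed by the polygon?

56.5

Apply the shoelace (surveyor's) formula: 2A = Σ (x_i·y_{i+1} − x_{i+1}·y_i), indices taken mod 5.
Cross-terms: 22, -6, 62, 22, 13  ⇒  Σ = 113
Area = |Σ|/2 = 56.5.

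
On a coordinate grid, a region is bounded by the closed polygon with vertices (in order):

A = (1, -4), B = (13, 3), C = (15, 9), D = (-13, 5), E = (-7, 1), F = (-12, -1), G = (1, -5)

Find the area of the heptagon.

Apply the shoelace formula: 2A = Σ (x_i·y_{i+1} − x_{i+1}·y_i), indices taken mod 7.
Cross-terms: 55, 72, 192, 22, 19, 61, 1  ⇒  Σ = 422
Area = |Σ|/2 = 211.

211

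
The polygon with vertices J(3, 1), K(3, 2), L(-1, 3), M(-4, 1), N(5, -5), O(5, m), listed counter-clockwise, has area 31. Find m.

Write out the shoelace sum; only the two edges meeting at O involve m:
2·Area = [(5·m − 5·(-5)) + (5·1 − 3·m)] + 40
       = 2·m + 70 = 62
⇒ m = -4.

-4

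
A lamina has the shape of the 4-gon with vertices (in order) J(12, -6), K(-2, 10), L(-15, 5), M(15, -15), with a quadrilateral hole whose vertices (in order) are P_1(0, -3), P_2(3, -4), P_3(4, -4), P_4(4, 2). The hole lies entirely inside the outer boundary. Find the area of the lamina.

231.5

Outer boundary:
J→K: (12)(10) − (-2)(-6) = 108
K→L: (-2)(5) − (-15)(10) = 140
L→M: (-15)(-15) − (15)(5) = 150
M→J: (15)(-6) − (12)(-15) = 90
Σ = 488
Area = |Σ|/2 = 244.
Hole:
P_1→P_2: (0)(-4) − (3)(-3) = 9
P_2→P_3: (3)(-4) − (4)(-4) = 4
P_3→P_4: (4)(2) − (4)(-4) = 24
P_4→P_1: (4)(-3) − (0)(2) = -12
Σ = 25
Area = |Σ|/2 = 12.5.
Net area = 244 − 12.5 = 231.5.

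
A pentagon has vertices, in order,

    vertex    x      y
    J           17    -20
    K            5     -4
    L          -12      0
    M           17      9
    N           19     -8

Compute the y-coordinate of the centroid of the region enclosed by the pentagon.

-553/225

Apply the shoelace formula. First the cross-terms c_i = x_i·y_{i+1} − x_{i+1}·y_i:
  32, -48, -108, -307, -244  ⇒  2A = -675, A = -337.5.
Then Σ (y_i + y_{i+1})·c_i = 4977, so ȳ = 4977 / (6·(-337.5)) = -553/225.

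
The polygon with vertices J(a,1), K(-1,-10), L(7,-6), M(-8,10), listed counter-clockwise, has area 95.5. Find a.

The doubled signed area Σ (x_i y_{i+1} − x_{i+1} y_i) is linear in a.
With a=0 it equals 91; the coefficient of a is -20 (from the two edges through J).
So -20·a + 91 = 2·95.5 = 191 ⇒ a = -5.

-5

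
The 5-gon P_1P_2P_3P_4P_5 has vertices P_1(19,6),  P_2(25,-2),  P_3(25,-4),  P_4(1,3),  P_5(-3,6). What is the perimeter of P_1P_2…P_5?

|P_1P_2| = √((6)² + (-8)²) = √100 = 10
|P_2P_3| = √((0)² + (-2)²) = √4 = 2
|P_3P_4| = √((-24)² + (7)²) = √625 = 25
|P_4P_5| = √((-4)² + (3)²) = √25 = 5
|P_5P_1| = √((22)² + (0)²) = √484 = 22
Perimeter = 10 + 2 + 25 + 5 + 22 = 64.

64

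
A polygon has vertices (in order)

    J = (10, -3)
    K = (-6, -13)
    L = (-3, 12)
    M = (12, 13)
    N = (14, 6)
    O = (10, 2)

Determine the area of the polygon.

Σ = (-148) + (-111) + (-183) + (-110) + (-32) + (-50) = -634
Area = |Σ|/2 = 317.

317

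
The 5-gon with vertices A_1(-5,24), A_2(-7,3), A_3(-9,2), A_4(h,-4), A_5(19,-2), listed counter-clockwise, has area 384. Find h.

-11

Write out the shoelace sum; only the two edges meeting at A_4 involve h:
2·Area = [((-9)·(-4) − h·2) + (h·(-2) − 19·(-4))] + 612
       = -4·h + 724 = 768
⇒ h = -11.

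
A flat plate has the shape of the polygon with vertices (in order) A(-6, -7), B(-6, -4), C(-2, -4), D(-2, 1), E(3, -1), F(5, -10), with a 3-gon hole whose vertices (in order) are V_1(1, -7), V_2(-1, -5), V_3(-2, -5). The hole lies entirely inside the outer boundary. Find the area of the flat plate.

Outer boundary:
Apply Gauss's area formula: 2A = Σ (x_i·y_{i+1} − x_{i+1}·y_i), indices taken mod 6.
Σ = (-18) + (16) + (-10) + (-1) + (-25) + (-95) = -133
Area = |Σ|/2 = 66.5.
Hole:
V_1→V_2: (1)(-5) − (-1)(-7) = -12
V_2→V_3: (-1)(-5) − (-2)(-5) = -5
V_3→V_1: (-2)(-7) − (1)(-5) = 19
Σ = 2
Area = |Σ|/2 = 1.
Net area = 66.5 − 1 = 65.5.

65.5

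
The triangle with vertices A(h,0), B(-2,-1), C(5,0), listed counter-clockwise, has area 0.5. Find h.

4

The doubled signed area Σ (x_i y_{i+1} − x_{i+1} y_i) is linear in h.
With h=0 it equals 5; the coefficient of h is -1 (from the two edges through A).
So -1·h + 5 = 2·0.5 = 1 ⇒ h = 4.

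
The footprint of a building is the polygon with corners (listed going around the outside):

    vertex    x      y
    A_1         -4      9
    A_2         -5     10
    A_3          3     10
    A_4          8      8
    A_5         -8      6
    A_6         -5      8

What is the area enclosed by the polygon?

Σ = (5) + (-80) + (-56) + (112) + (-34) + (-13) = -66
Area = |Σ|/2 = 33.

33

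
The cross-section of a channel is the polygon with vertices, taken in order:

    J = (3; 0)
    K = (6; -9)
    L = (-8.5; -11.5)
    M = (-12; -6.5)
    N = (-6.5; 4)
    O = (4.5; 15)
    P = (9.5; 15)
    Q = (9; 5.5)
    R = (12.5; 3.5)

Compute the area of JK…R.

333.25

Apply Gauss's area formula: 2A = Σ (x_i·y_{i+1} − x_{i+1}·y_i), indices taken mod 9.
Σ = (-27) + (-145.5) + (-82.75) + (-90.25) + (-115.5) + (-75) + (-82.75) + (-37.25) + (-10.5) = -666.5
Area = |Σ|/2 = 333.25.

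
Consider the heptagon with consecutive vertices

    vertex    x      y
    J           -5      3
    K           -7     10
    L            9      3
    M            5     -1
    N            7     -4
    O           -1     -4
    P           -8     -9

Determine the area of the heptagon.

Apply Gauss's area formula: 2A = Σ (x_i·y_{i+1} − x_{i+1}·y_i), indices taken mod 7.
Cross-terms: -29, -111, -24, -13, -32, -23, -69  ⇒  Σ = -301
Area = |Σ|/2 = 150.5.

150.5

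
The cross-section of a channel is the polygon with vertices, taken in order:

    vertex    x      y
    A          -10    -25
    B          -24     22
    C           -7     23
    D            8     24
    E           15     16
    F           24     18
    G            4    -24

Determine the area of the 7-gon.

Cross-terms: -820, -398, -352, -232, -114, -648, -340  ⇒  Σ = -2904
Area = |Σ|/2 = 1452.

1452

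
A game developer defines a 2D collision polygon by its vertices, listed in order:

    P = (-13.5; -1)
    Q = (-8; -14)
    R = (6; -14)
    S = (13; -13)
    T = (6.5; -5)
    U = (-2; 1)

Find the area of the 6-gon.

256.25

P→Q: (-13.5)(-14) − (-8)(-1) = 181
Q→R: (-8)(-14) − (6)(-14) = 196
R→S: (6)(-13) − (13)(-14) = 104
S→T: (13)(-5) − (6.5)(-13) = 19.5
T→U: (6.5)(1) − (-2)(-5) = -3.5
U→P: (-2)(-1) − (-13.5)(1) = 15.5
Σ = 512.5
Area = |Σ|/2 = 256.25.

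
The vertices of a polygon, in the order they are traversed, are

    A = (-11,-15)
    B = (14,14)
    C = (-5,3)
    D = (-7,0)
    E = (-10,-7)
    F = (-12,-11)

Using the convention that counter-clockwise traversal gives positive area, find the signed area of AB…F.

Σ = (56) + (112) + (21) + (49) + (26) + (59) = 323
Signed area = Σ/2 = 161.5 (positive ⇒ counter-clockwise traversal).

161.5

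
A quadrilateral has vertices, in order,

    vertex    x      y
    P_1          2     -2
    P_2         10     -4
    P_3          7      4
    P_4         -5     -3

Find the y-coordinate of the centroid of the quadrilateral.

Apply the shoelace formula. First the cross-terms c_i = x_i·y_{i+1} − x_{i+1}·y_i:
  12, 68, -1, 16  ⇒  2A = 95, A = 47.5.
Then Σ (y_i + y_{i+1})·c_i = -153, so ȳ = -153 / (6·47.5) = -51/95.

-51/95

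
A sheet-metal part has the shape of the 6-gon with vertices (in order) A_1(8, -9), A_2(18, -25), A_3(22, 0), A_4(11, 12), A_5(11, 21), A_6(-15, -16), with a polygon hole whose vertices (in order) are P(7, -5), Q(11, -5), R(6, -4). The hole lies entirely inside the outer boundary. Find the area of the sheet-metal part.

Outer boundary:
Apply the shoelace formula: 2A = Σ (x_i·y_{i+1} − x_{i+1}·y_i), indices taken mod 6.
Σ = (-38) + (550) + (264) + (99) + (139) + (263) = 1277
Area = |Σ|/2 = 638.5.
Hole:
Σ = (20) + (-14) + (-2) = 4
Area = |Σ|/2 = 2.
Net area = 638.5 − 2 = 636.5.

636.5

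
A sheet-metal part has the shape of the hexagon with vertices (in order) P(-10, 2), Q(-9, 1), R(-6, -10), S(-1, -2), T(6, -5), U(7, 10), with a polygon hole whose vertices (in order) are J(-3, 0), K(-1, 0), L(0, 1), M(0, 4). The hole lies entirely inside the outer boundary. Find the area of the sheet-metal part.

Outer boundary:
Apply the surveyor's formula: 2A = Σ (x_i·y_{i+1} − x_{i+1}·y_i), indices taken mod 6.
Σ = (8) + (96) + (2) + (17) + (95) + (114) = 332
Area = |Σ|/2 = 166.
Hole:
J→K: (-3)(0) − (-1)(0) = 0
K→L: (-1)(1) − (0)(0) = -1
L→M: (0)(4) − (0)(1) = 0
M→J: (0)(0) − (-3)(4) = 12
Σ = 11
Area = |Σ|/2 = 5.5.
Net area = 166 − 5.5 = 160.5.

160.5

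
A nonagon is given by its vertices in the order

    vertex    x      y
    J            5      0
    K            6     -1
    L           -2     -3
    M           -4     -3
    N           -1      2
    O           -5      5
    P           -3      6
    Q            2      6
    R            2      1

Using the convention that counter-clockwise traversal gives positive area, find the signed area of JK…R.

Apply the shoelace (surveyor's) formula: 2A = Σ (x_i·y_{i+1} − x_{i+1}·y_i), indices taken mod 9.
J→K: (5)(-1) − (6)(0) = -5
K→L: (6)(-3) − (-2)(-1) = -20
L→M: (-2)(-3) − (-4)(-3) = -6
M→N: (-4)(2) − (-1)(-3) = -11
N→O: (-1)(5) − (-5)(2) = 5
O→P: (-5)(6) − (-3)(5) = -15
P→Q: (-3)(6) − (2)(6) = -30
Q→R: (2)(1) − (2)(6) = -10
R→J: (2)(0) − (5)(1) = -5
Σ = -97
Signed area = Σ/2 = -48.5 (negative ⇒ clockwise traversal).

-48.5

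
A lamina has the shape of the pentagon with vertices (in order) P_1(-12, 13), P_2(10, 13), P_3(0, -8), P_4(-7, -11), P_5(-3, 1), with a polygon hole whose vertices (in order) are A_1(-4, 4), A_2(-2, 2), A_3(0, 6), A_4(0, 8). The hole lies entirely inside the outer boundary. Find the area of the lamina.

Outer boundary:
Apply Gauss's area formula: 2A = Σ (x_i·y_{i+1} − x_{i+1}·y_i), indices taken mod 5.
Σ = (-286) + (-80) + (-56) + (-40) + (-27) = -489
Area = |Σ|/2 = 244.5.
Hole:
Cross-terms: 0, -12, 0, 32  ⇒  Σ = 20
Area = |Σ|/2 = 10.
Net area = 244.5 − 10 = 234.5.

234.5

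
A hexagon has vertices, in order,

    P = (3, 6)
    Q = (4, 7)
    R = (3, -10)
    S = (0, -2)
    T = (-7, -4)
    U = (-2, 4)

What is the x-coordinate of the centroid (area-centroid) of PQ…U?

17/108

Apply the surveyor's formula. First the cross-terms c_i = x_i·y_{i+1} − x_{i+1}·y_i:
  -3, -61, -6, -14, -36, -24  ⇒  2A = -144, A = -72.
Then Σ (x_i + x_{i+1})·c_i = -68, so x̄ = -68 / (6·(-72)) = 17/108.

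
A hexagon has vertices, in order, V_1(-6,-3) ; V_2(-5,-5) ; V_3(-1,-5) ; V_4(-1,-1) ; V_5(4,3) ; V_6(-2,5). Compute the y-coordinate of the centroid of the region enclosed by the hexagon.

-7/141

Apply the shoelace (surveyor's) formula. First the cross-terms c_i = x_i·y_{i+1} − x_{i+1}·y_i:
  15, 20, -4, 1, 26, 36  ⇒  2A = 94, A = 47.
Then Σ (y_i + y_{i+1})·c_i = -14, so ȳ = -14 / (6·47) = -7/141.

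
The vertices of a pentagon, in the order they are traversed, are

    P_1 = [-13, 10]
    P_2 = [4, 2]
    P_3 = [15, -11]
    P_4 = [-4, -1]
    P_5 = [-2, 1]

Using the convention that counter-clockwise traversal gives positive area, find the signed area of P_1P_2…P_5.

Apply Gauss's area formula: 2A = Σ (x_i·y_{i+1} − x_{i+1}·y_i), indices taken mod 5.
Σ = (-66) + (-74) + (-59) + (-6) + (-7) = -212
Signed area = Σ/2 = -106 (negative ⇒ clockwise traversal).

-106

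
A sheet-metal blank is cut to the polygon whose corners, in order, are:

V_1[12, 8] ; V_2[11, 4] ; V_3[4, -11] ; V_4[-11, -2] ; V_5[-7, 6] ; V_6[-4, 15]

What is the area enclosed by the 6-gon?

Apply the surveyor's formula: 2A = Σ (x_i·y_{i+1} − x_{i+1}·y_i), indices taken mod 6.
Cross-terms: -40, -137, -129, -80, -81, -212  ⇒  Σ = -679
Area = |Σ|/2 = 339.5.

339.5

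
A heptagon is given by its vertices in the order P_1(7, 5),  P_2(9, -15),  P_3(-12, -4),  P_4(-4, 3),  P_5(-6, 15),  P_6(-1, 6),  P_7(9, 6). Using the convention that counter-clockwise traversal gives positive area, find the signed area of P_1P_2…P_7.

-269

Cross-terms: -150, -216, -52, -42, -21, -60, 3  ⇒  Σ = -538
Signed area = Σ/2 = -269 (negative ⇒ clockwise traversal).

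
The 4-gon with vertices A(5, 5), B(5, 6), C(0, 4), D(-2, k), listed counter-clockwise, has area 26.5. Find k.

Write out the shoelace sum; only the two edges meeting at D involve k:
2·Area = [(0·k − (-2)·4) + ((-2)·5 − 5·k)] + 25
       = -5·k + 23 = 53
⇒ k = -6.

-6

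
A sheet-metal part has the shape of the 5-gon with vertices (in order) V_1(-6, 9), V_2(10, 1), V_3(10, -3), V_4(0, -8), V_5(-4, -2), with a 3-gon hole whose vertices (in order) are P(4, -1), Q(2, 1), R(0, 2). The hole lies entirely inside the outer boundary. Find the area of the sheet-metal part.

Outer boundary:
Apply the shoelace (surveyor's) formula: 2A = Σ (x_i·y_{i+1} − x_{i+1}·y_i), indices taken mod 5.
Σ = (-96) + (-40) + (-80) + (-32) + (-48) = -296
Area = |Σ|/2 = 148.
Hole:
Apply the shoelace formula: 2A = Σ (x_i·y_{i+1} − x_{i+1}·y_i), indices taken mod 3.
Σ = (6) + (4) + (-8) = 2
Area = |Σ|/2 = 1.
Net area = 148 − 1 = 147.

147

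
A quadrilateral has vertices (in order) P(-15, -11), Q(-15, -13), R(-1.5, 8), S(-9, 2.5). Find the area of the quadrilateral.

47.625

Apply Gauss's area formula: 2A = Σ (x_i·y_{i+1} − x_{i+1}·y_i), indices taken mod 4.
Σ = (30) + (-139.5) + (68.25) + (136.5) = 95.25
Area = |Σ|/2 = 47.625.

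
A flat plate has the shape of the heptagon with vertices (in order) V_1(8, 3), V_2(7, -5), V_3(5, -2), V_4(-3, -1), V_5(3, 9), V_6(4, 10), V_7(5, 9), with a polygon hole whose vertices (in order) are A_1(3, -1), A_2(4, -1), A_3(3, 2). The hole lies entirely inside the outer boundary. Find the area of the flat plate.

79.5

Outer boundary:
Σ = (-61) + (11) + (-11) + (-24) + (-6) + (-14) + (-57) = -162
Area = |Σ|/2 = 81.
Hole:
Apply the surveyor's formula: 2A = Σ (x_i·y_{i+1} − x_{i+1}·y_i), indices taken mod 3.
Cross-terms: 1, 11, -9  ⇒  Σ = 3
Area = |Σ|/2 = 1.5.
Net area = 81 − 1.5 = 79.5.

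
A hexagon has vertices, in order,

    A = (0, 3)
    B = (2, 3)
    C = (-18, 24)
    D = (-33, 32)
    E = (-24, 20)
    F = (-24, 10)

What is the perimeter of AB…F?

|AB| = √((2)² + (0)²) = √4 = 2
|BC| = √((-20)² + (21)²) = √841 = 29
|CD| = √((-15)² + (8)²) = √289 = 17
|DE| = √((9)² + (-12)²) = √225 = 15
|EF| = √((0)² + (-10)²) = √100 = 10
|FA| = √((24)² + (-7)²) = √625 = 25
Perimeter = 2 + 29 + 17 + 15 + 10 + 25 = 98.

98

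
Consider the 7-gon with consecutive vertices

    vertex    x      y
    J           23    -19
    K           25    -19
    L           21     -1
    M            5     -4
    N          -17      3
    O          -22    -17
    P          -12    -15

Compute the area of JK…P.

Apply the shoelace formula: 2A = Σ (x_i·y_{i+1} − x_{i+1}·y_i), indices taken mod 7.
J→K: (23)(-19) − (25)(-19) = 38
K→L: (25)(-1) − (21)(-19) = 374
L→M: (21)(-4) − (5)(-1) = -79
M→N: (5)(3) − (-17)(-4) = -53
N→O: (-17)(-17) − (-22)(3) = 355
O→P: (-22)(-15) − (-12)(-17) = 126
P→J: (-12)(-19) − (23)(-15) = 573
Σ = 1334
Area = |Σ|/2 = 667.

667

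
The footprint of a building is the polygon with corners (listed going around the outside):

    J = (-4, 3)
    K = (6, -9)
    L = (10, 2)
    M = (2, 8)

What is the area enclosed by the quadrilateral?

Apply the surveyor's formula: 2A = Σ (x_i·y_{i+1} − x_{i+1}·y_i), indices taken mod 4.
Σ = (18) + (102) + (76) + (38) = 234
Area = |Σ|/2 = 117.

117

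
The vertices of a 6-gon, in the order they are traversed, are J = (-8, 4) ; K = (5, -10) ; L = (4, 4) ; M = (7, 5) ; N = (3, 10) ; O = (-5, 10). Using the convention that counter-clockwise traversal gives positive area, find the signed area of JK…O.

153.5

Apply the shoelace formula: 2A = Σ (x_i·y_{i+1} − x_{i+1}·y_i), indices taken mod 6.
Cross-terms: 60, 60, -8, 55, 80, 60  ⇒  Σ = 307
Signed area = Σ/2 = 153.5 (positive ⇒ counter-clockwise traversal).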